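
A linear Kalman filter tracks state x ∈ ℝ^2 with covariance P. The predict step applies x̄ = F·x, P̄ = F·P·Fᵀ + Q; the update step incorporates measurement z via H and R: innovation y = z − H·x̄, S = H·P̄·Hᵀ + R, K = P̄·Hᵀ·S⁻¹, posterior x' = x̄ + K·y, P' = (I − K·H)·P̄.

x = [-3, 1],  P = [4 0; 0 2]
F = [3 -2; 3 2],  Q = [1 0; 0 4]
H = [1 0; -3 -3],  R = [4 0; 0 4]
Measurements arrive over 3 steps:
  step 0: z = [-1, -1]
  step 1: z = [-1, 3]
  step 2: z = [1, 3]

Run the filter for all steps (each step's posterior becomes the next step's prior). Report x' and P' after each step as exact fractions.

step 0: x̄ = F·x = [-11, -7]
step 0: P̄ = F·P·Fᵀ + Q = [45 28; 28 48]
step 0: y = z − H·x̄ = [10, -55]
step 0: S = H·P̄·Hᵀ + R = [49 -219; -219 1345]
step 0: K = P̄·Hᵀ·S⁻¹ = [3141/4486 -219/4486; -1534/2243 -630/2243]
step 0: x' = x̄ + K·y = [-5891/4486, 3609/2243]
step 0: P' = (I − K·H)·P̄ = [6282/2243 -6136/2243; -6136/2243 6976/2243]
step 1: x̄ = F·x = [-32109/4486, -3237/4486]
step 1: P̄ = F·P·Fᵀ + Q = [160317/2243 28634/2243; 28634/2243 19782/2243]
step 1: y = z − H·x̄ = [27623/4486, -46290/2243]
step 1: S = H·P̄·Hᵀ + R = [169289/2243 -566853/2243; -566853/2243 2145275/2243]
step 1: K = P̄·Hᵀ·S⁻¹ = [5038281/9328831 -1133706/9328831; -4660379/9328831 -1863045/9328831]
step 1: x' = x̄ + K·y = [-12351426/9328831, 3020426/9328831]
step 1: P' = (I − K·H)·P̄ = [20153124/9328831 -18641516/9328831; -18641516/9328831 21125576/9328831]
step 2: x̄ = F·x = [-43095130/9328831, -31013426/9328831]
step 2: P̄ = F·P·Fᵀ + Q = [498907443/9328831 96875812/9328831; 96875812/9328831 79497552/9328831]
step 2: y = z − H·x̄ = [52423961/9328831, -194339175/9328831]
step 2: S = H·P̄·Hᵀ + R = [536222767/9328831 -1787349765/9328831; -1787349765/9328831 6986724895/9328831]
step 2: K = P̄·Hᵀ·S⁻¹ = [1560269823/2957614802 -357469953/2957614802; -720556586/1478807401 -1481633658/7394037005]
step 2: x' = x̄ + K·y = [1275998339/1478807401, -2792356482/1478807401]
step 2: P' = (I − K·H)·P̄ = [3120539646/1478807401 -2882226344/1478807401; -2882226344/1478807401 16386643264/7394037005]

step 0: x' = [-5891/4486, 3609/2243], P' = [6282/2243 -6136/2243; -6136/2243 6976/2243]
step 1: x' = [-12351426/9328831, 3020426/9328831], P' = [20153124/9328831 -18641516/9328831; -18641516/9328831 21125576/9328831]
step 2: x' = [1275998339/1478807401, -2792356482/1478807401], P' = [3120539646/1478807401 -2882226344/1478807401; -2882226344/1478807401 16386643264/7394037005]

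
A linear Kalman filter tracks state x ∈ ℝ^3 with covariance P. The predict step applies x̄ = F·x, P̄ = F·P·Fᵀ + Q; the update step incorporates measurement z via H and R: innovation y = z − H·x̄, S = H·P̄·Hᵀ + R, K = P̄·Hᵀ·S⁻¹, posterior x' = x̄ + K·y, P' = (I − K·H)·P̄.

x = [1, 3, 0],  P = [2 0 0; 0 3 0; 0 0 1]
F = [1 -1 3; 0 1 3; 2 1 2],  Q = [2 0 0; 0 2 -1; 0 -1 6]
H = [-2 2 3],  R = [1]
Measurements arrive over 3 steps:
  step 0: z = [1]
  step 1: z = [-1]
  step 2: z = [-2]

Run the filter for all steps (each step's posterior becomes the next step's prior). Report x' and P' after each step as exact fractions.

step 0: x̄ = F·x = [-2, 3, 5]
step 0: P̄ = F·P·Fᵀ + Q = [16 6 7; 6 14 8; 7 8 21]
step 0: y = z − H·x̄ = [-24]
step 0: S = H·P̄·Hᵀ + R = [274]
step 0: K = P̄·Hᵀ·S⁻¹ = [1/274; 20/137; 65/274]
step 0: x' = x̄ + K·y = [-286/137, -69/137, -95/137]
step 0: P' = (I − K·H)·P̄ = [4383/274 802/137 1853/274; 802/137 1118/137 -204/137; 1853/274 -204/137 1529/274]
step 1: x̄ = F·x = [-502/137, -354/137, -831/137]
step 1: P̄ = F·P·Fᵀ + Q = [15643/137 9344/137 14258/137; 9344/137 14097/274 11711/137; 14258/137 11711/137 23568/137]
step 1: y = z − H·x̄ = [2060/137]
step 1: S = H·P̄·Hᵀ + R = [197699/137]
step 1: K = P̄·Hᵀ·S⁻¹ = [30176/197699; 30542/197699; 65610/197699]
step 1: x' = x̄ + K·y = [-270674/197699, -51598/197699, -212637/197699]
step 1: P' = (I − K·H)·P̄ = [15927113/197699 6756672/197699 6123686/197699; 6756672/197699 6725075/395398 2272937/197699; 6123686/197699 2272937/197699 2589036/197699]
step 2: x̄ = F·x = [-856987/197699, -689509/197699, -1018220/197699]
step 2: P̄ = F·P·Fᵀ + Q = [105155045/395398 90133033/395398 177063315/395398; 90133033/395398 81393763/395398 160638399/395398; 177063315/395398 160638399/395398 327442503/395398]
step 2: y = z − H·x̄ = [2324306/197699]
step 2: S = H·P̄·Hᵀ + R = [2775409901/395398]
step 2: K = P̄·Hᵀ·S⁻¹ = [501145921/2775409901; 464436657/2775409901; 949477677/2775409901]
step 2: x' = x̄ + K·y = [-6138997839/2775409901, -4219430533/2775409901, -3131534342/2775409901]
step 2: P' = (I − K·H)·P̄ = [102937088448/2775409901 44020394582/2775409901 39444844551/2775409901; 44020394582/2775409901 25795900193/2775409901 12304475145/2775409901; 39444844551/2775409901 12304475145/2775409901 18410072163/2775409901]

step 0: x' = [-286/137, -69/137, -95/137], P' = [4383/274 802/137 1853/274; 802/137 1118/137 -204/137; 1853/274 -204/137 1529/274]
step 1: x' = [-270674/197699, -51598/197699, -212637/197699], P' = [15927113/197699 6756672/197699 6123686/197699; 6756672/197699 6725075/395398 2272937/197699; 6123686/197699 2272937/197699 2589036/197699]
step 2: x' = [-6138997839/2775409901, -4219430533/2775409901, -3131534342/2775409901], P' = [102937088448/2775409901 44020394582/2775409901 39444844551/2775409901; 44020394582/2775409901 25795900193/2775409901 12304475145/2775409901; 39444844551/2775409901 12304475145/2775409901 18410072163/2775409901]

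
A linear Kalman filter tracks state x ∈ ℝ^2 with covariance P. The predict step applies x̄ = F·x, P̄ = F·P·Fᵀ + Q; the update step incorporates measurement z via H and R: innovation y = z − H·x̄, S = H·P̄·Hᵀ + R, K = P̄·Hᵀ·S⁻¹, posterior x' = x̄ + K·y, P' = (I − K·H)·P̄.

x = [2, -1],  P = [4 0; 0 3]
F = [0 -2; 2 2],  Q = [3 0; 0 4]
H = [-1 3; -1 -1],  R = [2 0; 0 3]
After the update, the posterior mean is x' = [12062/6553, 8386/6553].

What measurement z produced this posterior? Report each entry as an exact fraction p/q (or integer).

x̄ = F·x = [2, 2]
P̄ = F·P·Fᵀ + Q = [15 -12; -12 32]
S = H·P̄·Hᵀ + R = [377 -57; -57 26]
K = P̄·Hᵀ·S⁻¹ = [-1497/6553 -4038/6553; 1668/6553 -1384/6553]
x' − x̄ = [-1044/6553, -4720/6553] = K·y
y = (KᵀK)⁻¹·Kᵀ·(x' − x̄) = [-2, 1]
z = y + H·x̄ = [-2, 1] + [4, -4] = [2, -3]

z = [2, -3]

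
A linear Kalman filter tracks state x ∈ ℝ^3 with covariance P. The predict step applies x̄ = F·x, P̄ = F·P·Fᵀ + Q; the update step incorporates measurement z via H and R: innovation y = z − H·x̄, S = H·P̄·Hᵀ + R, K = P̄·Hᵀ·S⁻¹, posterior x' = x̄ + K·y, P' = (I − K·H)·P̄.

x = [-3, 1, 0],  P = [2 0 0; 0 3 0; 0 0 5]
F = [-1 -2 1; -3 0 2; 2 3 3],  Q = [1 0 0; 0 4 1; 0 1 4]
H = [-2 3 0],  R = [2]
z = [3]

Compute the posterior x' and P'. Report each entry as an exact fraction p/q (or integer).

x' = [23/67, 86/67, -1183/134]
P' = [1324/67 884/67 -611/67; 884/67 605/67 -791/134; -611/67 -791/134 17471/268]

x̄ = F·x = [1, 9, -3]
P̄ = F·P·Fᵀ + Q = [20 16 -7; 16 42 19; -7 19 84]
y = z − H·x̄ = [-22]
S = H·P̄·Hᵀ + R = [268]
K = P̄·Hᵀ·S⁻¹ = [2/67; 47/134; 71/268]
x' = x̄ + K·y = [23/67, 86/67, -1183/134]
P' = (I − K·H)·P̄ = [1324/67 884/67 -611/67; 884/67 605/67 -791/134; -611/67 -791/134 17471/268]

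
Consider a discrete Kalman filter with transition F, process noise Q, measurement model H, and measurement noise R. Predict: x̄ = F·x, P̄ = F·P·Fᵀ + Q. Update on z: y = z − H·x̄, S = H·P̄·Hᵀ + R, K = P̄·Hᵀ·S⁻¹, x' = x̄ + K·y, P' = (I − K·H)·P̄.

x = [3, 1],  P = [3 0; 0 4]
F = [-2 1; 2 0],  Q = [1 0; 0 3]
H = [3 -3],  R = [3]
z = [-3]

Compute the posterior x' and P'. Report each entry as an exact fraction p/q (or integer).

x̄ = F·x = [-5, 6]
P̄ = F·P·Fᵀ + Q = [17 -12; -12 15]
y = z − H·x̄ = [30]
S = H·P̄·Hᵀ + R = [507]
K = P̄·Hᵀ·S⁻¹ = [29/169; -27/169]
x' = x̄ + K·y = [25/169, 204/169]
P' = (I − K·H)·P̄ = [350/169 321/169; 321/169 348/169]

x' = [25/169, 204/169]
P' = [350/169 321/169; 321/169 348/169]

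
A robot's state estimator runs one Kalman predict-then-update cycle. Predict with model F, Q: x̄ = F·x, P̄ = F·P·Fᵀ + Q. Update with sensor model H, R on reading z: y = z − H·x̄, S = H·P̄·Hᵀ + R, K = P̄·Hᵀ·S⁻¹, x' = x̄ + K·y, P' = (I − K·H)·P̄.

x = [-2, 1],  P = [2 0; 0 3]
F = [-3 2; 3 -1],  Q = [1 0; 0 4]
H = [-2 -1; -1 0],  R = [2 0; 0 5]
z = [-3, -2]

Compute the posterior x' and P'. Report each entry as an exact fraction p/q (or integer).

x' = [791/268, -395/134]
P' = [1305/536 -1115/268; -1115/268 1157/134]

x̄ = F·x = [8, -7]
P̄ = F·P·Fᵀ + Q = [31 -24; -24 25]
y = z − H·x̄ = [6, 6]
S = H·P̄·Hᵀ + R = [55 38; 38 36]
K = P̄·Hᵀ·S⁻¹ = [-95/268 -261/536; -21/134 223/268]
x' = x̄ + K·y = [791/268, -395/134]
P' = (I − K·H)·P̄ = [1305/536 -1115/268; -1115/268 1157/134]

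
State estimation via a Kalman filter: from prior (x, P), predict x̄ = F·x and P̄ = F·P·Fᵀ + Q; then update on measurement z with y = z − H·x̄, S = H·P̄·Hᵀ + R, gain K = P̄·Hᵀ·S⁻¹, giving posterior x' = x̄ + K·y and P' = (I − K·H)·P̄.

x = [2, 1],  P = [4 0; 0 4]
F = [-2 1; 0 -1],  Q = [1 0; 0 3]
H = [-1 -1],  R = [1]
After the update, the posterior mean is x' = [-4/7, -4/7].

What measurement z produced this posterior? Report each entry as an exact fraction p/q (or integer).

x̄ = F·x = [-3, -1]
P̄ = F·P·Fᵀ + Q = [21 -4; -4 7]
S = H·P̄·Hᵀ + R = [21]
K = P̄·Hᵀ·S⁻¹ = [-17/21; -1/7]
x' − x̄ = [17/7, 3/7] = K·y
y = (KᵀK)⁻¹·Kᵀ·(x' − x̄) = [-3]
z = y + H·x̄ = [-3] + [4] = [1]

z = [1]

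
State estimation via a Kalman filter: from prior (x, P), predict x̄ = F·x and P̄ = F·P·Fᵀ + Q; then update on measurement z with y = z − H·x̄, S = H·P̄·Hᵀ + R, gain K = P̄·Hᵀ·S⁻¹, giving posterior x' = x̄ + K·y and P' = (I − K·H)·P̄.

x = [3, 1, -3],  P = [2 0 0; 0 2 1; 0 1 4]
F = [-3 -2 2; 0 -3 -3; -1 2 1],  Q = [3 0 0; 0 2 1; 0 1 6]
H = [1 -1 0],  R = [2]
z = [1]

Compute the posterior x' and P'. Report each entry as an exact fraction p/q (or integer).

x' = [-1153/137, -1242/137, 412/137]
P' = [2668/137 2570/137 -864/137; 2570/137 2742/137 -944/137; -864/137 -944/137 1688/137]

x̄ = F·x = [-17, 6, -4]
P̄ = F·P·Fᵀ + Q = [37 -12 8; -12 74 -32; 8 -32 24]
y = z − H·x̄ = [24]
S = H·P̄·Hᵀ + R = [137]
K = P̄·Hᵀ·S⁻¹ = [49/137; -86/137; 40/137]
x' = x̄ + K·y = [-1153/137, -1242/137, 412/137]
P' = (I − K·H)·P̄ = [2668/137 2570/137 -864/137; 2570/137 2742/137 -944/137; -864/137 -944/137 1688/137]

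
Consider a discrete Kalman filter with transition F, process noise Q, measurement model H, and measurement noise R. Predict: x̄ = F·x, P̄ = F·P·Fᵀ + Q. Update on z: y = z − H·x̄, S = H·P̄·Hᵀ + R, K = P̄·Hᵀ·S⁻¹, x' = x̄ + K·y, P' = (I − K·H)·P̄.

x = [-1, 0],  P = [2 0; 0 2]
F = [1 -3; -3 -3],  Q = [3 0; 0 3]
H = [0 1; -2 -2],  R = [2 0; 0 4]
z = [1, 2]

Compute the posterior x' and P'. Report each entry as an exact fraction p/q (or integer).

x' = [-93/46, 24/23]
P' = [2305/966 -247/161; -247/161 264/161]

x̄ = F·x = [-1, 3]
P̄ = F·P·Fᵀ + Q = [23 12; 12 39]
y = z − H·x̄ = [-2, 6]
S = H·P̄·Hᵀ + R = [41 -102; -102 348]
K = P̄·Hᵀ·S⁻¹ = [-247/322 -823/1932; 132/161 -17/322]
x' = x̄ + K·y = [-93/46, 24/23]
P' = (I − K·H)·P̄ = [2305/966 -247/161; -247/161 264/161]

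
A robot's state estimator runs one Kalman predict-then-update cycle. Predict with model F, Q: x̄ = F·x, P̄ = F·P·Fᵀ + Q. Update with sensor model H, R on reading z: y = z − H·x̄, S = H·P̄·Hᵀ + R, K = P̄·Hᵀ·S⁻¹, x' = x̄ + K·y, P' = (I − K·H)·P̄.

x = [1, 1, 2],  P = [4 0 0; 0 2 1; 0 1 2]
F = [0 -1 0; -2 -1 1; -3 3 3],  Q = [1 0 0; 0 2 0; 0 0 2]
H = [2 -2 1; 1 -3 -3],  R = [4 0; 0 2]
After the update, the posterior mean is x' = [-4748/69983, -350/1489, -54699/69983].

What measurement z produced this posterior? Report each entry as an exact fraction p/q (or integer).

z = [-1, 3]

x̄ = F·x = [-1, -1, 6]
P̄ = F·P·Fᵀ + Q = [3 1 -9; 1 20 24; -9 24 92]
S = H·P̄·Hᵀ + R = [48 -41; -41 1493]
K = P̄·Hᵀ·S⁻¹ = [-6358/69983 1091/69983; -559/1489 -146/1489; 24181/69983 -16070/69983]
x' − x̄ = [65235/69983, 1139/1489, -474597/69983] = K·y
y = (KᵀK)⁻¹·Kᵀ·(x' − x̄) = [-7, 19]
z = y + H·x̄ = [-7, 19] + [6, -16] = [-1, 3]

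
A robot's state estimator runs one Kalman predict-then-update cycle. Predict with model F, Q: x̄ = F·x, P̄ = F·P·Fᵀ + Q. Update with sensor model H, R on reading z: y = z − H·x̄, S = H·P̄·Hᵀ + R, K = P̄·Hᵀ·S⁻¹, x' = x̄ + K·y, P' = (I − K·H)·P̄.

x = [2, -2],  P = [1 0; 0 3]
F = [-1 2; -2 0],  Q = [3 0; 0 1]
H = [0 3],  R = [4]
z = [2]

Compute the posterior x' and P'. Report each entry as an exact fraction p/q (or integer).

x̄ = F·x = [-6, -4]
P̄ = F·P·Fᵀ + Q = [16 2; 2 5]
y = z − H·x̄ = [14]
S = H·P̄·Hᵀ + R = [49]
K = P̄·Hᵀ·S⁻¹ = [6/49; 15/49]
x' = x̄ + K·y = [-30/7, 2/7]
P' = (I − K·H)·P̄ = [748/49 8/49; 8/49 20/49]

x' = [-30/7, 2/7]
P' = [748/49 8/49; 8/49 20/49]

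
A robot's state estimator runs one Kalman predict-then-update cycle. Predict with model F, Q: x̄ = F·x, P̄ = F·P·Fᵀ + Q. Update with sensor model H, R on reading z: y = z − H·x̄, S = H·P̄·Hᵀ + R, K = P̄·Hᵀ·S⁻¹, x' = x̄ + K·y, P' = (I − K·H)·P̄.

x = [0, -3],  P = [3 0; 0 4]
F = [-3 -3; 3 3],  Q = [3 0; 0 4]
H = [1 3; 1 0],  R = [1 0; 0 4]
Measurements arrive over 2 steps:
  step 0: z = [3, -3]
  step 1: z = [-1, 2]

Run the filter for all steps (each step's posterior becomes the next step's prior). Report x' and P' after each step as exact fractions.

step 0: x̄ = F·x = [9, -9]
step 0: P̄ = F·P·Fᵀ + Q = [66 -63; -63 67]
step 0: y = z − H·x̄ = [21, -12]
step 0: S = H·P̄·Hᵀ + R = [292 -123; -123 70]
step 0: K = P̄·Hᵀ·S⁻¹ = [-492/5311 4143/5311; 1911/5311 -1422/5311]
step 0: x' = x̄ + K·y = [-12249/5311, 9396/5311]
step 0: P' = (I − K·H)·P̄ = [16572/5311 -5688/5311; -5688/5311 2533/5311]
step 1: x̄ = F·x = [8559/5311, -8559/5311]
step 1: P̄ = F·P·Fᵀ + Q = [85494/5311 -69561/5311; -69561/5311 90805/5311]
step 1: y = z − H·x̄ = [11807/5311, 2063/5311]
step 1: S = H·P̄·Hᵀ + R = [490684/5311 -123189/5311; -123189/5311 106738/5311]
step 1: K = P̄·Hᵀ·S⁻¹ = [-492756/7004161 5041425/7004161; 2463393/7004161 -1721538/7004161]
step 1: x' = x̄ + K·y = [12150462/7004161, -6479922/7004161]
step 1: P' = (I − K·H)·P̄ = [20165700/7004161 -6886152/7004161; -6886152/7004161 3116515/7004161]

step 0: x' = [-12249/5311, 9396/5311], P' = [16572/5311 -5688/5311; -5688/5311 2533/5311]
step 1: x' = [12150462/7004161, -6479922/7004161], P' = [20165700/7004161 -6886152/7004161; -6886152/7004161 3116515/7004161]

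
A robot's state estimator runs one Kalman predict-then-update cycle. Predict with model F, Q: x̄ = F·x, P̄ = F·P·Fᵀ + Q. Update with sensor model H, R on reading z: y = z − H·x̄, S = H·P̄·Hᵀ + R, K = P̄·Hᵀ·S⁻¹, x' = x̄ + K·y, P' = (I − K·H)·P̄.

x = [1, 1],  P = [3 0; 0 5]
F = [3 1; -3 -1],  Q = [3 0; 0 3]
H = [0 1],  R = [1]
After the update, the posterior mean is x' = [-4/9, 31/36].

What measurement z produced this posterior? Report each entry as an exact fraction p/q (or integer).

x̄ = F·x = [4, -4]
P̄ = F·P·Fᵀ + Q = [35 -32; -32 35]
S = H·P̄·Hᵀ + R = [36]
K = P̄·Hᵀ·S⁻¹ = [-8/9; 35/36]
x' − x̄ = [-40/9, 175/36] = K·y
y = (KᵀK)⁻¹·Kᵀ·(x' − x̄) = [5]
z = y + H·x̄ = [5] + [-4] = [1]

z = [1]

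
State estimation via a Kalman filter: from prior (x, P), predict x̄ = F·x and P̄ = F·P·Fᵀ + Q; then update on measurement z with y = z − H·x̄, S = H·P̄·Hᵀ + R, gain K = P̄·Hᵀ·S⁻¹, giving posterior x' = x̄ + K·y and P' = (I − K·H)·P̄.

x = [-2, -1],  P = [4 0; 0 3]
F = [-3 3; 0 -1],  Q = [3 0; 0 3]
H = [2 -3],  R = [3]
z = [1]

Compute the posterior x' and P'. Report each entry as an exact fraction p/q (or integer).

x̄ = F·x = [3, 1]
P̄ = F·P·Fᵀ + Q = [66 -9; -9 6]
y = z − H·x̄ = [-2]
S = H·P̄·Hᵀ + R = [429]
K = P̄·Hᵀ·S⁻¹ = [53/143; -12/143]
x' = x̄ + K·y = [323/143, 167/143]
P' = (I − K·H)·P̄ = [1011/143 621/143; 621/143 426/143]

x' = [323/143, 167/143]
P' = [1011/143 621/143; 621/143 426/143]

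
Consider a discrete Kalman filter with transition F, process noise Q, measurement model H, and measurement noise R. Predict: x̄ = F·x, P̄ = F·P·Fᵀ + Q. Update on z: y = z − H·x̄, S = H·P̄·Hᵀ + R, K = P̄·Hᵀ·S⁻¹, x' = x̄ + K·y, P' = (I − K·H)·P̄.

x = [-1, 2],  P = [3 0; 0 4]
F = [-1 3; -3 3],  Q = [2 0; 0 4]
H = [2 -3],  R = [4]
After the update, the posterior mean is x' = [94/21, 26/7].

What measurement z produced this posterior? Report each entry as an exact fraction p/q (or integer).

x̄ = F·x = [7, 9]
P̄ = F·P·Fᵀ + Q = [41 45; 45 67]
S = H·P̄·Hᵀ + R = [231]
K = P̄·Hᵀ·S⁻¹ = [-53/231; -37/77]
x' − x̄ = [-53/21, -37/7] = K·y
y = (KᵀK)⁻¹·Kᵀ·(x' − x̄) = [11]
z = y + H·x̄ = [11] + [-13] = [-2]

z = [-2]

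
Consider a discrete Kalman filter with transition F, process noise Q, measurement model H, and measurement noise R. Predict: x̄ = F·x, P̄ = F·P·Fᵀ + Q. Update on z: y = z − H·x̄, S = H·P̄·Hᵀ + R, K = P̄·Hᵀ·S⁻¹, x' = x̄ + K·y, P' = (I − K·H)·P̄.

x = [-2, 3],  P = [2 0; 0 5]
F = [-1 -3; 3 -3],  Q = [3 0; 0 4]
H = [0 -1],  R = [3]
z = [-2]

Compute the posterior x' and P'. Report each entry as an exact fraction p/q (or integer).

x̄ = F·x = [-7, -15]
P̄ = F·P·Fᵀ + Q = [50 39; 39 67]
y = z − H·x̄ = [-17]
S = H·P̄·Hᵀ + R = [70]
K = P̄·Hᵀ·S⁻¹ = [-39/70; -67/70]
x' = x̄ + K·y = [173/70, 89/70]
P' = (I − K·H)·P̄ = [1979/70 117/70; 117/70 201/70]

x' = [173/70, 89/70]
P' = [1979/70 117/70; 117/70 201/70]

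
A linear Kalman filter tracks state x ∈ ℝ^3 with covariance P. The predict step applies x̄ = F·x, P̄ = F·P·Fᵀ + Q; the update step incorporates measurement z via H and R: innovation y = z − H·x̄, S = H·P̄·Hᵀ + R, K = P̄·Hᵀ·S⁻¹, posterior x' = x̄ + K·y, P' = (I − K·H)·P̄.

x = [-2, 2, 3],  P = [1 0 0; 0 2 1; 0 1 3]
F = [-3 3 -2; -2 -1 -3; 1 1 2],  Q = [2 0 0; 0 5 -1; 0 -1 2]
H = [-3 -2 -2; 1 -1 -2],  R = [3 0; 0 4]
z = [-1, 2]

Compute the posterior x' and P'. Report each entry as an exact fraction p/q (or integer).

x' = [24273/9020, -74649/9020, 799/164]
P' = [19333/9020 -65869/9020 727/164; -65869/9020 276597/9020 -3207/164; 727/164 -3207/164 2127/164]

x̄ = F·x = [6, -7, 6]
P̄ = F·P·Fᵀ + Q = [29 11 -5; 11 44 -28; -5 -28 21]
y = z − H·x̄ = [15, 1]
S = H·P̄·Hᵀ + R = [372 -92; -92 47]
K = P̄·Hᵀ·S⁻¹ = [-2077/9020 327/2255; -939/9020 644/2255; -7/164 -20/41]
x' = x̄ + K·y = [24273/9020, -74649/9020, 799/164]
P' = (I − K·H)·P̄ = [19333/9020 -65869/9020 727/164; -65869/9020 276597/9020 -3207/164; 727/164 -3207/164 2127/164]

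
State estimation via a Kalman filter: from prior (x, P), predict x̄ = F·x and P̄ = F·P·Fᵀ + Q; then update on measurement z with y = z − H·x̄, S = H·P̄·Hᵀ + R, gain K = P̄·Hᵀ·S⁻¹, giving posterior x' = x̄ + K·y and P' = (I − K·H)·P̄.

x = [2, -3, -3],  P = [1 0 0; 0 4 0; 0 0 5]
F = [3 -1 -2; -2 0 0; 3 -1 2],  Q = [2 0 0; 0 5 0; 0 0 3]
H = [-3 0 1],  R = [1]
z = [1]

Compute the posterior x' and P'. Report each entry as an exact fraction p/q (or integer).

x' = [547/197, -530/197, 3633/394]
P' = [623/197 -510/197 1813/197; -510/197 1701/197 -1524/197; 1813/197 -1524/197 10935/394]

x̄ = F·x = [15, -4, 3]
P̄ = F·P·Fᵀ + Q = [35 -6 -7; -6 9 -6; -7 -6 36]
y = z − H·x̄ = [43]
S = H·P̄·Hᵀ + R = [394]
K = P̄·Hᵀ·S⁻¹ = [-56/197; 6/197; 57/394]
x' = x̄ + K·y = [547/197, -530/197, 3633/394]
P' = (I − K·H)·P̄ = [623/197 -510/197 1813/197; -510/197 1701/197 -1524/197; 1813/197 -1524/197 10935/394]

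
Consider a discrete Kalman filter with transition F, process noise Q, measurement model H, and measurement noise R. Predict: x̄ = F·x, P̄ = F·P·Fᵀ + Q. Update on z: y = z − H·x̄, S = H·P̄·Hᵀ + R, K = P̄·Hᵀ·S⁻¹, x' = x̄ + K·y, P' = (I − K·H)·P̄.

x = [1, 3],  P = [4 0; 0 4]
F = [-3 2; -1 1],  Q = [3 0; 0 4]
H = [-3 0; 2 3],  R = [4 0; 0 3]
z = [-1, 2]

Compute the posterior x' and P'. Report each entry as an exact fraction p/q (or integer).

x̄ = F·x = [3, 2]
P̄ = F·P·Fᵀ + Q = [55 20; 20 12]
y = z − H·x̄ = [8, -10]
S = H·P̄·Hᵀ + R = [499 -510; -510 571]
K = P̄·Hᵀ·S⁻¹ = [-7515/24829 680/24829; 4500/24829 7324/24829]
x' = x̄ + K·y = [1081/3547, 1774/3547]
P' = (I − K·H)·P̄ = [10020/24829 -6000/24829; -6000/24829 11324/24829]

x' = [1081/3547, 1774/3547]
P' = [10020/24829 -6000/24829; -6000/24829 11324/24829]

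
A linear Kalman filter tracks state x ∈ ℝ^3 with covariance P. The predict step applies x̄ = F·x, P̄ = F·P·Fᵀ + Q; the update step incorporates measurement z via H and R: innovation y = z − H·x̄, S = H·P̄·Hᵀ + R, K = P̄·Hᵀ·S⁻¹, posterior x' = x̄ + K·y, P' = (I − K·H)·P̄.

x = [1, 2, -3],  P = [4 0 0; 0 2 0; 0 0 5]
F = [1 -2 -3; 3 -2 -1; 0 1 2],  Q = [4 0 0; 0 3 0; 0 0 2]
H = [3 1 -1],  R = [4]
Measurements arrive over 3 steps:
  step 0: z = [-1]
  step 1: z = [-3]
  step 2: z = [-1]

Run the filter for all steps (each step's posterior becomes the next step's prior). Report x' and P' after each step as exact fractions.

step 0: x̄ = F·x = [6, 2, -4]
step 0: P̄ = F·P·Fᵀ + Q = [61 35 -34; 35 52 -14; -34 -14 24]
step 0: y = z − H·x̄ = [-25]
step 0: S = H·P̄·Hᵀ + R = [1071]
step 0: K = P̄·Hᵀ·S⁻¹ = [4/17; 19/119; -20/153]
step 0: x' = x̄ + K·y = [2/17, -237/119, -112/153]
step 0: P' = (I − K·H)·P̄ = [29/17 -89/17 -18/17; -89/17 2939/119 142/17; -18/17 142/17 872/153]
step 1: x̄ = F·x = [2248/357, 5428/1071, -3701/1071]
step 1: P̄ = F·P·Fᵀ + Q = [33715/119 85787/357 -53341/357; 85787/357 241436/1071 -133465/1071; -53341/357 -133465/1071 88793/1071]
step 1: y = z − H·x̄ = [-10858/357]
step 1: S = H·P̄·Hᵀ + R = [648518/119]
step 1: K = P̄·Hᵀ·S⁻¹ = [147521/648518; 191164/972777; -234109/1945554]
step 1: x' = x̄ + K·y = [-201561/324259, -294660/324259, 198586/972777]
step 1: P' = (I − K·H)·P̄ = [859991/648518 -1074223/324259 -158557/648518; -1074223/324259 4855692/324259 4134413/972777; -158557/648518 4134413/972777 7778249/1945554]
step 2: x̄ = F·x = [189173/324259, -244675/972777, -486808/972777]
step 2: P̄ = F·P·Fᵀ + Q = [54127388/324259 135040648/972777 -85108130/972777; 135040648/972777 44440777/324259 -22893162/324259; -85108130/972777 -22893162/324259 16202260/324259]
step 2: y = z − H·x̄ = [-972489/324259]
step 2: S = H·P̄·Hᵀ + R = [1035170445/324259]
step 2: K = P̄·Hᵀ·S⁻¹ = [47153018/207034089; 202374587/1035170445; -41401184/345056815]
step 2: x' = x̄ + K·y = [-6877765/69011363, -867312352/1035170445, -145531288/1035170445]
step 2: P' = (I − K·H)·P̄ = [275023768/207034089 -688441538/207034089 -51982306/207034089; -688441538/207034089 15568744244/1035170445 1477540942/345056815; -51982306/207034089 1477540942/345056815 1383234148/345056815]

step 0: x' = [2/17, -237/119, -112/153], P' = [29/17 -89/17 -18/17; -89/17 2939/119 142/17; -18/17 142/17 872/153]
step 1: x' = [-201561/324259, -294660/324259, 198586/972777], P' = [859991/648518 -1074223/324259 -158557/648518; -1074223/324259 4855692/324259 4134413/972777; -158557/648518 4134413/972777 7778249/1945554]
step 2: x' = [-6877765/69011363, -867312352/1035170445, -145531288/1035170445], P' = [275023768/207034089 -688441538/207034089 -51982306/207034089; -688441538/207034089 15568744244/1035170445 1477540942/345056815; -51982306/207034089 1477540942/345056815 1383234148/345056815]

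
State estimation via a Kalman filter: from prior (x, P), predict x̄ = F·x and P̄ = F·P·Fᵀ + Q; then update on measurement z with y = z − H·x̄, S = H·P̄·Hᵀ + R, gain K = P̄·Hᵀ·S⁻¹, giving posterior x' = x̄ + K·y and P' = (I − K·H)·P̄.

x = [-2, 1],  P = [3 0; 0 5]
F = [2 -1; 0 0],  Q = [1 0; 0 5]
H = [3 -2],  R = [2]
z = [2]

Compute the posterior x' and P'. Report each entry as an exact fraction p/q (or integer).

x' = [-1/92, -85/92]
P' = [99/46 135/46; 135/46 205/46]

x̄ = F·x = [-5, 0]
P̄ = F·P·Fᵀ + Q = [18 0; 0 5]
y = z − H·x̄ = [17]
S = H·P̄·Hᵀ + R = [184]
K = P̄·Hᵀ·S⁻¹ = [27/92; -5/92]
x' = x̄ + K·y = [-1/92, -85/92]
P' = (I − K·H)·P̄ = [99/46 135/46; 135/46 205/46]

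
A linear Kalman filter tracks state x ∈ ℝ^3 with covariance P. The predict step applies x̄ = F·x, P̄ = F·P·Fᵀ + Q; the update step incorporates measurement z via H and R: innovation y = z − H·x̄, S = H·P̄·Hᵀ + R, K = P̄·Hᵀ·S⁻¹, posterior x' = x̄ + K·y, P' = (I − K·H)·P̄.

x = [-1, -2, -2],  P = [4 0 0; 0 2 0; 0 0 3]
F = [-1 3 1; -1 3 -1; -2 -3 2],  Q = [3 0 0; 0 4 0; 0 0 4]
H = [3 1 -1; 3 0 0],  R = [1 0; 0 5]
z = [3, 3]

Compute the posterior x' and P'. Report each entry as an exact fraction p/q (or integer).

x̄ = F·x = [-7, -3, 4]
P̄ = F·P·Fᵀ + Q = [28 19 -4; 19 29 -16; -4 -16 50]
y = z − H·x̄ = [31, 24]
S = H·P̄·Hᵀ + R = [502 321; 321 257]
K = P̄·Hᵀ·S⁻¹ = [535/25973 7821/25973; 7917/25973 -4128/25973; -16194/25973 19014/25973]
x' = x̄ + K·y = [22478/25973, 68436/25973, 58214/25973]
P' = (I − K·H)·P̄ = [13035/25973 -6880/25973 31690/25973; -6880/25973 180979/25973 152422/25973; 31690/25973 152422/25973 263686/25973]

x' = [22478/25973, 68436/25973, 58214/25973]
P' = [13035/25973 -6880/25973 31690/25973; -6880/25973 180979/25973 152422/25973; 31690/25973 152422/25973 263686/25973]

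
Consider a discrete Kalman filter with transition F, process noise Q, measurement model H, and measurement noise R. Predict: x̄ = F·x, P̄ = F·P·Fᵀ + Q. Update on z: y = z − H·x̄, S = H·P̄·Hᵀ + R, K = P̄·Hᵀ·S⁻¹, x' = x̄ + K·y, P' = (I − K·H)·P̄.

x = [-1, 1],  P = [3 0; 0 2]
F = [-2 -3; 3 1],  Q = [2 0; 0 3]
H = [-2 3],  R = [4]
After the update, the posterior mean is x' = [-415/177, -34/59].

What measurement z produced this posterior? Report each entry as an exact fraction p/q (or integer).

x̄ = F·x = [-1, -2]
P̄ = F·P·Fᵀ + Q = [32 -24; -24 32]
S = H·P̄·Hᵀ + R = [708]
K = P̄·Hᵀ·S⁻¹ = [-34/177; 12/59]
x' − x̄ = [-238/177, 84/59] = K·y
y = (KᵀK)⁻¹·Kᵀ·(x' − x̄) = [7]
z = y + H·x̄ = [7] + [-4] = [3]

z = [3]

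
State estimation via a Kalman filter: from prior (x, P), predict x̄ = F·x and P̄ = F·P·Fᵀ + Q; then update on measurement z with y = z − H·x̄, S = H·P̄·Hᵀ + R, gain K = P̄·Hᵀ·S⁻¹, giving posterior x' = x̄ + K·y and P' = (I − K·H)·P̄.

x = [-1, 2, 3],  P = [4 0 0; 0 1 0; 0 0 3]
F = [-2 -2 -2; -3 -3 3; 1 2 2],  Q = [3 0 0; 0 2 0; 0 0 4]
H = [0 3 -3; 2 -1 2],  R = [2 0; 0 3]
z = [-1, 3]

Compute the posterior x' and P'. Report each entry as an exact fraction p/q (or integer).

x' = [-5369/2627, 61385/10508, 16290/2627]
P' = [12953/2627 -20429/2627 -20820/2627; -20429/2627 158159/10508 39177/2627; -20820/2627 39177/2627 39396/2627]

x̄ = F·x = [-8, 6, 9]
P̄ = F·P·Fᵀ + Q = [35 12 -24; 12 74 0; -24 0 24]
y = z − H·x̄ = [8, 7]
S = H·P̄·Hᵀ + R = [884 -150; -150 73]
K = P̄·Hᵀ·S⁻¹ = [1173/5254 1565/2627; 4353/21016 -2725/10508; -657/5254 -675/2627]
x' = x̄ + K·y = [-5369/2627, 61385/10508, 16290/2627]
P' = (I − K·H)·P̄ = [12953/2627 -20429/2627 -20820/2627; -20429/2627 158159/10508 39177/2627; -20820/2627 39177/2627 39396/2627]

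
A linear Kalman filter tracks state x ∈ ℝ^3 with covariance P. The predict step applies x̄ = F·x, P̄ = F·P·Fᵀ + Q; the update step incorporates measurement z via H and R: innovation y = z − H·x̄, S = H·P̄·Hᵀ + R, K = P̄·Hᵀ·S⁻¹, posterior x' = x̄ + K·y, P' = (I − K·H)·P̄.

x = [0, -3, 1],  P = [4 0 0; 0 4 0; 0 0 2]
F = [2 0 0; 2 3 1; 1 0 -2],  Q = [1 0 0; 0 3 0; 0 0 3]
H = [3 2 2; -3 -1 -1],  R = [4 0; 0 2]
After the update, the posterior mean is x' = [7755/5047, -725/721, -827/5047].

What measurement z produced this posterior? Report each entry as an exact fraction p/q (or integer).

z = [3, -3]

x̄ = F·x = [0, -8, -2]
P̄ = F·P·Fᵀ + Q = [17 16 8; 16 57 4; 8 4 15]
S = H·P̄·Hᵀ + R = [765 -529; -529 379]
K = P̄·Hᵀ·S⁻¹ = [-1077/5047 -2502/5047; 967/1442 935/1442; 751/10094 -97/10094]
x' − x̄ = [7755/5047, 5043/721, 9267/5047] = K·y
y = (KᵀK)⁻¹·Kᵀ·(x' − x̄) = [23, -13]
z = y + H·x̄ = [23, -13] + [-20, 10] = [3, -3]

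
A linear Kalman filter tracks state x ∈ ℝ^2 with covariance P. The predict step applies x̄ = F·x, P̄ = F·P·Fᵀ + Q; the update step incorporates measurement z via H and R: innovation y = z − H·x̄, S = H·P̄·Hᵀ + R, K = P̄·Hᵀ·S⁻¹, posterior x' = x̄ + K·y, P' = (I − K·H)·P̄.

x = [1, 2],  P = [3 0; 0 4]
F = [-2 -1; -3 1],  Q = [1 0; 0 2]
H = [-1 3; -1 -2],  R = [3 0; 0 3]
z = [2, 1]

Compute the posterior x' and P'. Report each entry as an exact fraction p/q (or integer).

x̄ = F·x = [-4, -1]
P̄ = F·P·Fᵀ + Q = [17 14; 14 33]
y = z − H·x̄ = [1, -5]
S = H·P̄·Hᵀ + R = [233 -195; -195 208]
K = P̄·Hᵀ·S⁻¹ = [-25/73 -510/949; 160/803 -2065/10439]
x' = x̄ + K·y = [-1571/949, 1966/10439]
P' = (I − K·H)·P̄ = [1308/949 111/949; 111/949 2487/10439]

x' = [-1571/949, 1966/10439]
P' = [1308/949 111/949; 111/949 2487/10439]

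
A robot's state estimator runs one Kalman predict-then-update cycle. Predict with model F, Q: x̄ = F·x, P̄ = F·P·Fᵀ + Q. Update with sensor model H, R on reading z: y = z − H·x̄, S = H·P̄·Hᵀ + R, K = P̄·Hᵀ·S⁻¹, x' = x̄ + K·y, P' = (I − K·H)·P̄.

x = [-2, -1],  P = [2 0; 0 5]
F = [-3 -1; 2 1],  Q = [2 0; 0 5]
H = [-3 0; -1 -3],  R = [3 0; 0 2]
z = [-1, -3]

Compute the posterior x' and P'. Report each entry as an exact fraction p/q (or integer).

x' = [911/2292, 1883/2292]
P' = [1499/4584 -517/4584; -517/4584 1163/4584]

x̄ = F·x = [7, -5]
P̄ = F·P·Fᵀ + Q = [25 -17; -17 18]
y = z − H·x̄ = [20, -11]
S = H·P̄·Hᵀ + R = [228 -78; -78 87]
K = P̄·Hᵀ·S⁻¹ = [-1499/4584 13/2292; 517/4584 -743/2292]
x' = x̄ + K·y = [911/2292, 1883/2292]
P' = (I − K·H)·P̄ = [1499/4584 -517/4584; -517/4584 1163/4584]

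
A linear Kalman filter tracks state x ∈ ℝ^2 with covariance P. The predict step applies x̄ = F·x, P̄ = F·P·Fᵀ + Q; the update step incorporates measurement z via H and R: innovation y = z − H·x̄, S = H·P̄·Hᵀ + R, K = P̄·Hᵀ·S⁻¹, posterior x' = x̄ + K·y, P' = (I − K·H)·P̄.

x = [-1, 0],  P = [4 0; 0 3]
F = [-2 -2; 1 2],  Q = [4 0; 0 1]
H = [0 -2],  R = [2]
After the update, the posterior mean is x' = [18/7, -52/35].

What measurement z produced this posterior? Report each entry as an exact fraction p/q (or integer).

z = [3]

x̄ = F·x = [2, -1]
P̄ = F·P·Fᵀ + Q = [32 -20; -20 17]
S = H·P̄·Hᵀ + R = [70]
K = P̄·Hᵀ·S⁻¹ = [4/7; -17/35]
x' − x̄ = [4/7, -17/35] = K·y
y = (KᵀK)⁻¹·Kᵀ·(x' − x̄) = [1]
z = y + H·x̄ = [1] + [2] = [3]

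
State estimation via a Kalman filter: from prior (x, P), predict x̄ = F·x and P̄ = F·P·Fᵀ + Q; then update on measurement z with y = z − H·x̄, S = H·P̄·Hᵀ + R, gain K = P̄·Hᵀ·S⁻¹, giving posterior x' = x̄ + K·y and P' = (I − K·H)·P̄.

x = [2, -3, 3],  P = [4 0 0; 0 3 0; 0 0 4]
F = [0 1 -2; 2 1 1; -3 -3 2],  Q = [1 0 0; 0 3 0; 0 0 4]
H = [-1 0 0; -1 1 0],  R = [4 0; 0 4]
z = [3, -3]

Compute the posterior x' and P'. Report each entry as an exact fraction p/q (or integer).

x' = [-457/163, -3794/815, 1667/163]
P' = [460/163 380/163 -1200/163; 380/163 4376/815 -1700/163; -1200/163 -1700/163 6029/163]

x̄ = F·x = [-9, 4, 9]
P̄ = F·P·Fᵀ + Q = [20 -5 -25; -5 26 -25; -25 -25 83]
y = z − H·x̄ = [-6, -16]
S = H·P̄·Hᵀ + R = [24 25; 25 60]
K = P̄·Hᵀ·S⁻¹ = [-115/163 -20/163; -95/163 619/815; 300/163 -125/163]
x' = x̄ + K·y = [-457/163, -3794/815, 1667/163]
P' = (I − K·H)·P̄ = [460/163 380/163 -1200/163; 380/163 4376/815 -1700/163; -1200/163 -1700/163 6029/163]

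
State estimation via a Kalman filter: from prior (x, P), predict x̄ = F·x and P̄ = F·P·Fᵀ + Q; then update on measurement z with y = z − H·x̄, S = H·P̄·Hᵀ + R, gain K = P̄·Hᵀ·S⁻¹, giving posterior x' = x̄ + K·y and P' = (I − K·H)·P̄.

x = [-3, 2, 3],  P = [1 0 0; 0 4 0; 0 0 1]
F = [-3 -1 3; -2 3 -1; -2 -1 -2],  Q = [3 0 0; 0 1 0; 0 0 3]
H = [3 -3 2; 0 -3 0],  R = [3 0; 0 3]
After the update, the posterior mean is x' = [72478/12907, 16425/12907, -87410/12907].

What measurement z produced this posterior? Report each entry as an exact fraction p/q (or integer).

x̄ = F·x = [16, 9, -2]
P̄ = F·P·Fᵀ + Q = [25 -9 4; -9 42 -6; 4 -6 15]
S = H·P̄·Hᵀ + R = [948 495; 495 381]
K = P̄·Hᵀ·S⁻¹ = [9515/38721 -3206/12907; -55/12907 -4197/12907; 1550/12907 -1404/12907]
x' − x̄ = [-134034/12907, -99738/12907, -61596/12907] = K·y
y = (KᵀK)⁻¹·Kᵀ·(x' − x̄) = [-18, 24]
z = y + H·x̄ = [-18, 24] + [17, -27] = [-1, -3]

z = [-1, -3]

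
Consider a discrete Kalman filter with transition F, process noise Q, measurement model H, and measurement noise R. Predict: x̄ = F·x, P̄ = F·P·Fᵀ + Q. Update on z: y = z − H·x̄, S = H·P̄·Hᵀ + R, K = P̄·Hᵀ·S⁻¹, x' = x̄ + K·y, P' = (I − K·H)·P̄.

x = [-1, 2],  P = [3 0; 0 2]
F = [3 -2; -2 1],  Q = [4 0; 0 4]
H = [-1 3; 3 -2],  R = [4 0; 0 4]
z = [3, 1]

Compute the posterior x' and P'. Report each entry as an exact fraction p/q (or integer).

x' = [5551/7389, 7270/7389]
P' = [5980/7389 3748/7389; 3748/7389 4504/7389]

x̄ = F·x = [-7, 4]
P̄ = F·P·Fᵀ + Q = [39 -22; -22 18]
y = z − H·x̄ = [-16, 30]
S = H·P̄·Hᵀ + R = [337 -467; -467 691]
K = P̄·Hᵀ·S⁻¹ = [1316/7389 2611/7389; 2441/7389 559/7389]
x' = x̄ + K·y = [5551/7389, 7270/7389]
P' = (I − K·H)·P̄ = [5980/7389 3748/7389; 3748/7389 4504/7389]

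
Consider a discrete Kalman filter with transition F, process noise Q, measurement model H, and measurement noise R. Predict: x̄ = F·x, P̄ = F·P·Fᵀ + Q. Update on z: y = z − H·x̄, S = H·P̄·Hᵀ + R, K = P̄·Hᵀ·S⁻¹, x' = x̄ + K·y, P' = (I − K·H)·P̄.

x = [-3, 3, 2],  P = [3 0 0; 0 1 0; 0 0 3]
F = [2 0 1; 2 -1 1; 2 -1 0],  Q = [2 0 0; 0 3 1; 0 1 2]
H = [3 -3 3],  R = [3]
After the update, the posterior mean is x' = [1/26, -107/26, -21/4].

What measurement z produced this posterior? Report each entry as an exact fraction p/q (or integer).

z = [-3]

x̄ = F·x = [-4, -7, -9]
P̄ = F·P·Fᵀ + Q = [17 15 12; 15 19 14; 12 14 15]
S = H·P̄·Hᵀ + R = [156]
K = P̄·Hᵀ·S⁻¹ = [7/26; 5/26; 1/4]
x' − x̄ = [105/26, 75/26, 15/4] = K·y
y = (KᵀK)⁻¹·Kᵀ·(x' − x̄) = [15]
z = y + H·x̄ = [15] + [-18] = [-3]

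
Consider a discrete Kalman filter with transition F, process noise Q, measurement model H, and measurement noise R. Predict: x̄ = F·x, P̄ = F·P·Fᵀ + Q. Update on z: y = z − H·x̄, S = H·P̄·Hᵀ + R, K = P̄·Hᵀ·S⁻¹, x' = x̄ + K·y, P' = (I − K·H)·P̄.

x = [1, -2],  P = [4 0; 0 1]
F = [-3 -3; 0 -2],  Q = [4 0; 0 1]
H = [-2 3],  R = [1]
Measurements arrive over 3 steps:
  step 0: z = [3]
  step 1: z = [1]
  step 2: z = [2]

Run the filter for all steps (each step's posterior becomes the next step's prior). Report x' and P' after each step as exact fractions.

step 0: x' = [75/17, 671/170], P' = [193/17 126/17; 126/17 841/170]
step 1: x' = [-35599/7390, -4225/1478], P' = [67181/7390 21414/3695; 21414/3695 5613/1478]
step 2: x' = [-7259281/6526640, -678739/6526640], P' = [57156949/6526640 36405231/6526640; 36405231/6526640 23860349/6526640]

step 0: x̄ = F·x = [3, 4]
step 0: P̄ = F·P·Fᵀ + Q = [49 6; 6 5]
step 0: y = z − H·x̄ = [-3]
step 0: S = H·P̄·Hᵀ + R = [170]
step 0: K = P̄·Hᵀ·S⁻¹ = [-8/17; 3/170]
step 0: x' = x̄ + K·y = [75/17, 671/170]
step 0: P' = (I − K·H)·P̄ = [193/17 126/17; 126/17 841/170]
step 1: x̄ = F·x = [-4263/170, -671/85]
step 1: P̄ = F·P·Fᵀ + Q = [48299/170 6303/85; 6303/85 1767/85]
step 1: y = z − H·x̄ = [-433/17]
step 1: S = H·P̄·Hᵀ + R = [7390/17]
step 1: K = P̄·Hᵀ·S⁻¹ = [-2939/3695; -1461/7390]
step 1: x' = x̄ + K·y = [-35599/7390, -4225/1478]
step 1: P' = (I − K·H)·P̄ = [67181/7390 21414/3695; 21414/3695 5613/1478]
step 2: x̄ = F·x = [85086/3695, 4225/739]
step 2: P̄ = F·P·Fᵀ + Q = [828839/3695 212679/3695; 212679/3695 11965/739]
step 2: y = z − H·x̄ = [114187/3695]
step 2: S = H·P̄·Hᵀ + R = [1305328/3695]
step 2: K = P̄·Hᵀ·S⁻¹ = [-1019641/1305328; -245883/1305328]
step 2: x' = x̄ + K·y = [-7259281/6526640, -678739/6526640]
step 2: P' = (I − K·H)·P̄ = [57156949/6526640 36405231/6526640; 36405231/6526640 23860349/6526640]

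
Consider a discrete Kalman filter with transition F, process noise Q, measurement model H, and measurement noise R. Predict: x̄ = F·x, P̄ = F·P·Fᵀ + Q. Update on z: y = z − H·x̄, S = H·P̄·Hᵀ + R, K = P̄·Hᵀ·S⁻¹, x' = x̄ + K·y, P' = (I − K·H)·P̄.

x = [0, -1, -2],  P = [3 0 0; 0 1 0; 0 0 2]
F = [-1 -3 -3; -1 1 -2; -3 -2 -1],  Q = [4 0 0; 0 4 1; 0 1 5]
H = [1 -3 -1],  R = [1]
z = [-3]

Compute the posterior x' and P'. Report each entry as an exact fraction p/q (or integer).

x' = [1552/175, 477/175, 647/175]
P' = [5421/175 996/175 2456/175; 996/175 496/175 -444/175; 2456/175 -444/175 3841/175]

x̄ = F·x = [9, 3, 4]
P̄ = F·P·Fᵀ + Q = [34 12 21; 12 16 12; 21 12 38]
y = z − H·x̄ = [1]
S = H·P̄·Hᵀ + R = [175]
K = P̄·Hᵀ·S⁻¹ = [-23/175; -48/175; -53/175]
x' = x̄ + K·y = [1552/175, 477/175, 647/175]
P' = (I − K·H)·P̄ = [5421/175 996/175 2456/175; 996/175 496/175 -444/175; 2456/175 -444/175 3841/175]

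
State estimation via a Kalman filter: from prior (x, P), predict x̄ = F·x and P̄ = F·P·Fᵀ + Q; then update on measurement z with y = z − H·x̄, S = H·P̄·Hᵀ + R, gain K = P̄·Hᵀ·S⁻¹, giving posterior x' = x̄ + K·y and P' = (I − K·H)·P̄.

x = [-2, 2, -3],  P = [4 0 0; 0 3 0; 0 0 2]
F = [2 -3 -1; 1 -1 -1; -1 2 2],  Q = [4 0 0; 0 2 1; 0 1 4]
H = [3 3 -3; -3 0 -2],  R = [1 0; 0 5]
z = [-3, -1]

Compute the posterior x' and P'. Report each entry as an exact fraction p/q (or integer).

x' = [-16094/28341, 38645/85023, 74407/85023]
P' = [10649/18894 -51125/56682 -10619/28341; -51125/56682 388127/170046 115475/85023; -10619/28341 115475/85023 88063/85023]

x̄ = F·x = [-7, -1, 0]
P̄ = F·P·Fᵀ + Q = [49 19 -30; 19 11 -13; -30 -13 28]
y = z − H·x̄ = [21, -22]
S = H·P̄·Hᵀ + R = [1909 -456; -456 198]
K = P̄·Hᵀ·S⁻¹ = [1030/9447 -10673/56682; 1901/28341 -355/170046; -4445/28341 -16111/85023]
x' = x̄ + K·y = [-16094/28341, 38645/85023, 74407/85023]
P' = (I − K·H)·P̄ = [10649/18894 -51125/56682 -10619/28341; -51125/56682 388127/170046 115475/85023; -10619/28341 115475/85023 88063/85023]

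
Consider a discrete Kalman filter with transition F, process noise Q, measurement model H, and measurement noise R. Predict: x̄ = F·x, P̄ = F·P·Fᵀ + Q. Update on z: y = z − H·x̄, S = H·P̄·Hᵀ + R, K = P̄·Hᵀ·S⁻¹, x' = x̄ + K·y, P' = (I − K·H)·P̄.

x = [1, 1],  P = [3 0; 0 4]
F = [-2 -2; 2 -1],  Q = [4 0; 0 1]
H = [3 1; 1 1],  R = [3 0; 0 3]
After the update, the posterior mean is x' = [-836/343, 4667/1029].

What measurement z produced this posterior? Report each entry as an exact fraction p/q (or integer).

z = [-3, 3]

x̄ = F·x = [-4, 1]
P̄ = F·P·Fᵀ + Q = [32 -4; -4 17]
S = H·P̄·Hᵀ + R = [284 97; 97 44]
K = P̄·Hᵀ·S⁻¹ = [148/343 -108/343; -347/1029 1069/1029]
x' − x̄ = [536/343, 3638/1029] = K·y
y = (KᵀK)⁻¹·Kᵀ·(x' − x̄) = [8, 6]
z = y + H·x̄ = [8, 6] + [-11, -3] = [-3, 3]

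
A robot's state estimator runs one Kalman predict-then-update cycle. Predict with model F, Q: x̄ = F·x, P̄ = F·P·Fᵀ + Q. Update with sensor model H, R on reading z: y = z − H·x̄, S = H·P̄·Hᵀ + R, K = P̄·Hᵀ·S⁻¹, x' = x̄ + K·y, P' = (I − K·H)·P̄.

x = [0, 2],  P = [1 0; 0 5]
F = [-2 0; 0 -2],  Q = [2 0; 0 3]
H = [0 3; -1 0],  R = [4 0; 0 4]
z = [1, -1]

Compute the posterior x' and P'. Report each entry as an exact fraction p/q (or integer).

x̄ = F·x = [0, -4]
P̄ = F·P·Fᵀ + Q = [6 0; 0 23]
y = z − H·x̄ = [13, -1]
S = H·P̄·Hᵀ + R = [211 0; 0 10]
K = P̄·Hᵀ·S⁻¹ = [0 -3/5; 69/211 0]
x' = x̄ + K·y = [3/5, 53/211]
P' = (I − K·H)·P̄ = [12/5 0; 0 92/211]

x' = [3/5, 53/211]
P' = [12/5 0; 0 92/211]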